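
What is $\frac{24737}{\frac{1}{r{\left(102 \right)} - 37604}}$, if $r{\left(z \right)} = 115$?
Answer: $-927365393$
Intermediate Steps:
$\frac{24737}{\frac{1}{r{\left(102 \right)} - 37604}} = \frac{24737}{\frac{1}{115 - 37604}} = \frac{24737}{\frac{1}{-37489}} = \frac{24737}{- \frac{1}{37489}} = 24737 \left(-37489\right) = -927365393$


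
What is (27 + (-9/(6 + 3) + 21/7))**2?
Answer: 841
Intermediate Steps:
(27 + (-9/(6 + 3) + 21/7))**2 = (27 + (-9/9 + 21*(1/7)))**2 = (27 + (-9*1/9 + 3))**2 = (27 + (-1 + 3))**2 = (27 + 2)**2 = 29**2 = 841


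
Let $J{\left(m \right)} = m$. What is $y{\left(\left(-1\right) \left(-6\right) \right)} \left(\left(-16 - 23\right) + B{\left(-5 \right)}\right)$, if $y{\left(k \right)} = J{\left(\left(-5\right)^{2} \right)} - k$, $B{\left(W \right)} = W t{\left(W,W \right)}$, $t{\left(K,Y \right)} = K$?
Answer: $-266$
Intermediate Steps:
$B{\left(W \right)} = W^{2}$ ($B{\left(W \right)} = W W = W^{2}$)
$y{\left(k \right)} = 25 - k$ ($y{\left(k \right)} = \left(-5\right)^{2} - k = 25 - k$)
$y{\left(\left(-1\right) \left(-6\right) \right)} \left(\left(-16 - 23\right) + B{\left(-5 \right)}\right) = \left(25 - \left(-1\right) \left(-6\right)\right) \left(\left(-16 - 23\right) + \left(-5\right)^{2}\right) = \left(25 - 6\right) \left(\left(-16 - 23\right) + 25\right) = \left(25 - 6\right) \left(-39 + 25\right) = 19 \left(-14\right) = -266$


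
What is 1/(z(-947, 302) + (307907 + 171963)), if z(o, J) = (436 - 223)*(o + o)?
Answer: 1/76448 ≈ 1.3081e-5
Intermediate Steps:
z(o, J) = 426*o (z(o, J) = 213*(2*o) = 426*o)
1/(z(-947, 302) + (307907 + 171963)) = 1/(426*(-947) + (307907 + 171963)) = 1/(-403422 + 479870) = 1/76448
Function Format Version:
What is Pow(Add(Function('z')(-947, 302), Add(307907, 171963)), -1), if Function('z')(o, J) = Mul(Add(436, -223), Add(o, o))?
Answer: Rational(1, 76448) ≈ 1.3081e-5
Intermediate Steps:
Function('z')(o, J) = Mul(426, o) (Function('z')(o, J) = Mul(213, Mul(2, o)) = Mul(426, o))
Pow(Add(Function('z')(-947, 302), Add(307907, 171963)), -1) = Pow(Add(Mul(426, -947), Add(307907, 171963)), -1) = Pow(Add(-403422, 479870), -1) = Pow(76448, -1) = Rational(1, 76448)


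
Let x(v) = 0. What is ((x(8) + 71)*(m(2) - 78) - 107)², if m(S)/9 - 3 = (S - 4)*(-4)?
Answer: 1915456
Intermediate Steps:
m(S) = 171 - 36*S (m(S) = 27 + 9*((S - 4)*(-4)) = 27 + 9*((-4 + S)*(-4)) = 27 + 9*(16 - 4*S) = 27 + (144 - 36*S) = 171 - 36*S)
((x(8) + 71)*(m(2) - 78) - 107)² = ((0 + 71)*((171 - 36*2) - 78) - 107)² = (71*((171 - 72) - 78) - 107)² = (71*(99 - 78) - 107)² = (71*21 - 107)² = (1491 - 107)² = 1384² = 1915456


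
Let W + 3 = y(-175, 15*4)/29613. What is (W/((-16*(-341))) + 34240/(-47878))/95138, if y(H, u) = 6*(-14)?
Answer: -922727309019/122657903033702432 ≈ -7.5228e-6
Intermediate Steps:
y(H, u) = -84
W = -29641/9871 (W = -3 - 84/29613 = -3 - 84*1/29613 = -3 - 28/9871 = -29641/9871 ≈ -3.0028)
(W/((-16*(-341))) + 34240/(-47878))/95138 = (-29641/(9871*((-16*(-341)))) + 34240/(-47878))/95138 = (-29641/9871/5456 + 34240*(-1/47878))*(1/95138) = (-29641/9871*1/5456 - 17120/23939)*(1/95138) = (-29641/53856176 - 17120/23939)*(1/95138) = -922727309019/1289262997264*1/95138 = -922727309019/122657903033702432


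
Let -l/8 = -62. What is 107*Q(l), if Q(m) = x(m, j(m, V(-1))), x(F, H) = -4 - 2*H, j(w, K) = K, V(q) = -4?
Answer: 428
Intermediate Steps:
l = 496 (l = -8*(-62) = 496)
Q(m) = 4 (Q(m) = -4 - 2*(-4) = -4 + 8 = 4)
107*Q(l) = 107*4 = 428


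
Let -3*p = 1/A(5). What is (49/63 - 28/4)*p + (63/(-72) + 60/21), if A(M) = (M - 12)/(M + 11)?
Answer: -4171/1512 ≈ -2.7586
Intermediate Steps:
A(M) = (-12 + M)/(11 + M)
p = 16/21 (p = -(11 + 5)/(-12 + 5)/3 = -1/(3*(-7/16)) = -⅓*(-16/7) = 16/21 ≈ 0.76190)
(49/63 - 28/4)*p + (63/(-72) + 60/21) = (49/63 - 28/4)*(16/21) + (63/(-72) + 60/21) = (49*(1/63) - 28*¼)*(16/21) + (63*(-1/72) + 60*(1/21)) = (7/9 - 7)*(16/21) + (-7/8 + 20/7) = -56/9*16/21 + 111/56 = -128/27 + 111/56 = -4171/1512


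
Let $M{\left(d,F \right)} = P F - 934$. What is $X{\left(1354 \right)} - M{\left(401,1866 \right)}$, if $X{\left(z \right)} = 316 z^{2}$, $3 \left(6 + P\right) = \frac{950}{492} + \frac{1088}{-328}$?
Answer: $\frac{71258924329}{123} \approx 5.7934 \cdot 10^{8}$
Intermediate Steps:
$P = - \frac{4769}{738}$ ($P = -6 + \frac{\frac{950}{492} + \frac{1088}{-328}}{3} = -6 + \frac{950 \cdot \frac{1}{492} + 1088 \left(- \frac{1}{328}\right)}{3} = -6 + \frac{\frac{475}{246} - \frac{136}{41}}{3} = -6 + \frac{1}{3} \left(- \frac{341}{246}\right) = -6 - \frac{341}{738} = - \frac{4769}{738} \approx -6.4621$)
$M{\left(d,F \right)} = -934 - \frac{4769 F}{738}$ ($M{\left(d,F \right)} = - \frac{4769 F}{738} - 934 = -934 - \frac{4769 F}{738}$)
$X{\left(1354 \right)} - M{\left(401,1866 \right)} = 316 \cdot 1354^{2} - \left(-934 - \frac{1483159}{123}\right) = 316 \cdot 1833316 - \left(-934 - \frac{1483159}{123}\right) = 579327856 - - \frac{1598041}{123} = 579327856 + \frac{1598041}{123} = \frac{71258924329}{123}$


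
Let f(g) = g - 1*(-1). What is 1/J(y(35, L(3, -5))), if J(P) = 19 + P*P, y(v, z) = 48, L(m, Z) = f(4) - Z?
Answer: 1/2323 ≈ 0.00043048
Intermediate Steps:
f(g) = 1 + g (f(g) = g + 1 = 1 + g)
L(m, Z) = 5 - Z (L(m, Z) = (1 + 4) - Z = 5 - Z)
J(P) = 19 + P**2
1/J(y(35, L(3, -5))) = 1/(19 + 48**2) = 1/(19 + 2304) = 1/2323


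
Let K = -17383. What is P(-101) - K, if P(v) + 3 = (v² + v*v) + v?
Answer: 37681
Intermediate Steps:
P(v) = -3 + v + 2*v² (P(v) = -3 + ((v² + v*v) + v) = -3 + ((v² + v²) + v) = -3 + (2*v² + v) = -3 + (v + 2*v²) = -3 + v + 2*v²)
P(-101) - K = (-3 - 101 + 2*(-101)²) - 1*(-17383) = (-3 - 101 + 2*10201) + 17383 = (-3 - 101 + 20402) + 17383 = 20298 + 17383 = 37681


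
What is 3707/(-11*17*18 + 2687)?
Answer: -3707/679 ≈ -5.4595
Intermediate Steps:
3707/(-11*17*18 + 2687) = 3707/(-187*18 + 2687) = 3707/(-3366 + 2687) = 3707/(-679) = 3707*(-1/679) = -3707/679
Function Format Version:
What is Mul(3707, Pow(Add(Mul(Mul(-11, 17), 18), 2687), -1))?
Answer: Rational(-3707, 679) ≈ -5.4595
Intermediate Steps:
Mul(3707, Pow(Add(Mul(Mul(-11, 17), 18), 2687), -1)) = Mul(3707, Pow(Add(Mul(-187, 18), 2687), -1)) = Mul(3707, Pow(Add(-3366, 2687), -1)) = Mul(3707, Pow(-679, -1)) = Mul(3707, Rational(-1, 679)) = Rational(-3707, 679)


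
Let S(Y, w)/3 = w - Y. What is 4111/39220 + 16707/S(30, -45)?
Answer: -43621571/588300 ≈ -74.149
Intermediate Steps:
S(Y, w) = -3*Y + 3*w (S(Y, w) = 3*(w - Y) = -3*Y + 3*w)
4111/39220 + 16707/S(30, -45) = 4111/39220 + 16707/(-3*30 + 3*(-45)) = 4111*(1/39220) + 16707/(-90 - 135) = 4111/39220 + 16707/(-225) = 4111/39220 + 16707*(-1/225) = 4111/39220 - 5569/75 = -43621571/588300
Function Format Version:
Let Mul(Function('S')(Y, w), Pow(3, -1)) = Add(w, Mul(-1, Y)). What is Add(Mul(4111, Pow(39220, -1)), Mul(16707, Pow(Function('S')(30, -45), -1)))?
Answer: Rational(-43621571, 588300) ≈ -74.149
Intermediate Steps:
Function('S')(Y, w) = Add(Mul(-3, Y), Mul(3, w)) (Function('S')(Y, w) = Mul(3, Add(w, Mul(-1, Y))) = Add(Mul(-3, Y), Mul(3, w)))
Add(Mul(4111, Pow(39220, -1)), Mul(16707, Pow(Function('S')(30, -45), -1))) = Add(Mul(4111, Pow(39220, -1)), Mul(16707, Pow(Add(Mul(-3, 30), Mul(3, -45)), -1))) = Add(Mul(4111, Rational(1, 39220)), Mul(16707, Pow(Add(-90, -135), -1))) = Add(Rational(4111, 39220), Mul(16707, Pow(-225, -1))) = Add(Rational(4111, 39220), Mul(16707, Rational(-1, 225))) = Add(Rational(4111, 39220), Rational(-5569, 75)) = Rational(-43621571, 588300)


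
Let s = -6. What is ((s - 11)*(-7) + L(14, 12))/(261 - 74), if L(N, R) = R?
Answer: 131/187 ≈ 0.70053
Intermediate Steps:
((s - 11)*(-7) + L(14, 12))/(261 - 74) = ((-6 - 11)*(-7) + 12)/(261 - 74) = (-17*(-7) + 12)/187 = (119 + 12)*(1/187) = 131*(1/187) = 131/187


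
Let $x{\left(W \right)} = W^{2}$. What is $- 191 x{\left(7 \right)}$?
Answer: $-9359$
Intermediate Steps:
$- 191 x{\left(7 \right)} = - 191 \cdot 7^{2} = \left(-191\right) 49 = -9359$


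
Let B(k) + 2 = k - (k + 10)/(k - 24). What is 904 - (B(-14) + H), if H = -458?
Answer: 26184/19 ≈ 1378.1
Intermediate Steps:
B(k) = -2 + k - (10 + k)/(-24 + k) (B(k) = -2 + (k - (k + 10)/(k - 24)) = -2 + (k - (10 + k)/(-24 + k)) = -2 + k - (10 + k)/(-24 + k))
904 - (B(-14) + H) = 904 - ((38 + (-14)**2 - 27*(-14))/(-24 - 14) - 458) = 904 - ((38 + 196 + 378)/(-38) - 458) = 904 - (-1/38*612 - 458) = 904 - (-306/19 - 458) = 904 - 1*(-9008/19) = 904 + 9008/19 = 26184/19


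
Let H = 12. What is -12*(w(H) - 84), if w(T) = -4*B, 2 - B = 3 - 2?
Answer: 1056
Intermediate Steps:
B = 1 (B = 2 - (3 - 2) = 2 - 1*1 = 2 - 1 = 1)
w(T) = -4 (w(T) = -4*1 = -4)
-12*(w(H) - 84) = -12*(-4 - 84) = -12*(-88) = 1056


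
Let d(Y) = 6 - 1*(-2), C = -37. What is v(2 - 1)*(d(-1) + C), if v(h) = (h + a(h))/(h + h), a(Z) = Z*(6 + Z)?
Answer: -116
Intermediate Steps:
d(Y) = 8 (d(Y) = 6 + 2 = 8)
v(h) = (h + h*(6 + h))/(2*h) (v(h) = (h + h*(6 + h))/(h + h) = (h + h*(6 + h))/((2*h)) = (h + h*(6 + h))*(1/(2*h)) = (h + h*(6 + h))/(2*h))
v(2 - 1)*(d(-1) + C) = (7/2 + (2 - 1)/2)*(8 - 37) = (7/2 + (½)*1)*(-29) = (7/2 + ½)*(-29) = 4*(-29) = -116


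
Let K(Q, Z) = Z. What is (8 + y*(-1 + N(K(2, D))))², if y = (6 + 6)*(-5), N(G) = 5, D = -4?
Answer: 53824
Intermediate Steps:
y = -60 (y = 12*(-5) = -60)
(8 + y*(-1 + N(K(2, D))))² = (8 - 60*(-1 + 5))² = (8 - 60*4)² = (8 - 240)² = (-232)² = 53824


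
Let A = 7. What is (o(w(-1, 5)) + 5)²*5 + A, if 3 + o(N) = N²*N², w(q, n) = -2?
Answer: 1627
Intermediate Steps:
o(N) = -3 + N⁴ (o(N) = -3 + N²*N² = -3 + N⁴)
(o(w(-1, 5)) + 5)²*5 + A = ((-3 + (-2)⁴) + 5)²*5 + 7 = ((-3 + 16) + 5)²*5 + 7 = (13 + 5)²*5 + 7 = 18²*5 + 7 = 324*5 + 7 = 1620 + 7 = 1627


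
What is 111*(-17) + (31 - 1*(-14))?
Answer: -1842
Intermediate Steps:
111*(-17) + (31 - 1*(-14)) = -1887 + (31 + 14) = -1887 + 45 = -1842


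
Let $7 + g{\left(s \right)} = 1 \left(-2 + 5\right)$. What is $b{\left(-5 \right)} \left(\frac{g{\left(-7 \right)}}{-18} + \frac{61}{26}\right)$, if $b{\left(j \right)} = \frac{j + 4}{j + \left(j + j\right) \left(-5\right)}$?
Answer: $- \frac{601}{10530} \approx -0.057075$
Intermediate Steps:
$g{\left(s \right)} = -4$ ($g{\left(s \right)} = -7 + 1 \left(-2 + 5\right) = -7 + 1 \cdot 3 = -7 + 3 = -4$)
$b{\left(j \right)} = - \frac{4 + j}{9 j}$ ($b{\left(j \right)} = \frac{4 + j}{j + 2 j \left(-5\right)} = \frac{4 + j}{j - 10 j} = \frac{4 + j}{\left(-9\right) j} = \left(4 + j\right) \left(- \frac{1}{9 j}\right) = - \frac{4 + j}{9 j}$)
$b{\left(-5 \right)} \left(\frac{g{\left(-7 \right)}}{-18} + \frac{61}{26}\right) = \frac{-4 - -5}{9 \left(-5\right)} \left(- \frac{4}{-18} + \frac{61}{26}\right) = \frac{1}{9} \left(- \frac{1}{5}\right) \left(-4 + 5\right) \left(\left(-4\right) \left(- \frac{1}{18}\right) + 61 \cdot \frac{1}{26}\right) = \frac{1}{9} \left(- \frac{1}{5}\right) 1 \left(\frac{2}{9} + \frac{61}{26}\right) = \left(- \frac{1}{45}\right) \frac{601}{234} = - \frac{601}{10530}$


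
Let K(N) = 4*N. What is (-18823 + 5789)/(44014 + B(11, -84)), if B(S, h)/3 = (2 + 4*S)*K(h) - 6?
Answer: 6517/1186 ≈ 5.4949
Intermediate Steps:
B(S, h) = -18 + 12*h*(2 + 4*S) (B(S, h) = 3*((2 + 4*S)*(4*h) - 6) = 3*(4*h*(2 + 4*S) - 6) = 3*(-6 + 4*h*(2 + 4*S)) = -18 + 12*h*(2 + 4*S))
(-18823 + 5789)/(44014 + B(11, -84)) = (-18823 + 5789)/(44014 + (-18 + 24*(-84) + 48*11*(-84))) = -13034/(44014 + (-18 - 2016 - 44352)) = -13034/(44014 - 46386) = -13034/(-2372) = -13034*(-1/2372) = 6517/1186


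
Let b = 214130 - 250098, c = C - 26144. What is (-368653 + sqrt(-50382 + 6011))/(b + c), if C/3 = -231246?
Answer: 368653/755850 - I*sqrt(44371)/755850 ≈ 0.48773 - 0.00027869*I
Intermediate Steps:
C = -693738 (C = 3*(-231246) = -693738)
c = -719882 (c = -693738 - 26144 = -719882)
b = -35968
(-368653 + sqrt(-50382 + 6011))/(b + c) = (-368653 + sqrt(-50382 + 6011))/(-35968 - 719882) = (-368653 + sqrt(-44371))/(-755850) = (-368653 + I*sqrt(44371))*(-1/755850) = 368653/755850 - I*sqrt(44371)/755850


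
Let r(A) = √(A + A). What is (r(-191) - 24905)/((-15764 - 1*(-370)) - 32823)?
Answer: 24905/48217 - I*√382/48217 ≈ 0.51652 - 0.00040535*I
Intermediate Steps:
r(A) = √2*√A (r(A) = √(2*A) = √2*√A)
(r(-191) - 24905)/((-15764 - 1*(-370)) - 32823) = (√2*√(-191) - 24905)/((-15764 - 1*(-370)) - 32823) = (√2*(I*√191) - 24905)/((-15764 + 370) - 32823) = (I*√382 - 24905)/(-15394 - 32823) = (-24905 + I*√382)/(-48217) = (-24905 + I*√382)*(-1/48217) = 24905/48217 - I*√382/48217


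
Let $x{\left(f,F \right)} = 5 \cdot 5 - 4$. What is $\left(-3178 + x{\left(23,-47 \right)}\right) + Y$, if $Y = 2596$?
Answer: $-561$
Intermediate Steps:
$x{\left(f,F \right)} = 21$ ($x{\left(f,F \right)} = 25 - 4 = 21$)
$\left(-3178 + x{\left(23,-47 \right)}\right) + Y = \left(-3178 + 21\right) + 2596 = -3157 + 2596 = -561$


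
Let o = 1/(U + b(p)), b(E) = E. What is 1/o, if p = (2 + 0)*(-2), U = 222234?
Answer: 222230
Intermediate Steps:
p = -4 (p = 2*(-2) = -4)
o = 1/222230 (o = 1/(222234 - 4) = 1/222230 ≈ 4.4998e-6)
1/o = 1/(1/222230) = 222230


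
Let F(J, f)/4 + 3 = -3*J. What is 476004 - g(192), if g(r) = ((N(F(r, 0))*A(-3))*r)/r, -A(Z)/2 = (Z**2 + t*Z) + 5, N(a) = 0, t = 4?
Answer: 476004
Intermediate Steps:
F(J, f) = -12 - 12*J (F(J, f) = -12 + 4*(-3*J) = -12 - 12*J)
A(Z) = -10 - 8*Z - 2*Z**2 (A(Z) = -2*((Z**2 + 4*Z) + 5) = -2*(5 + Z**2 + 4*Z) = -10 - 8*Z - 2*Z**2)
g(r) = 0 (g(r) = ((0*(-10 - 8*(-3) - 2*(-3)**2))*r)/r = ((0*(-10 + 24 - 2*9))*r)/r = ((0*(-10 + 24 - 18))*r)/r = ((0*(-4))*r)/r = (0*r)/r = 0/r = 0)
476004 - g(192) = 476004 - 1*0 = 476004 + 0 = 476004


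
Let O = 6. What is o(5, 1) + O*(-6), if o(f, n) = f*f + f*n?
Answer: -6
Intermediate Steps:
o(f, n) = f² + f*n
o(5, 1) + O*(-6) = 5*(5 + 1) + 6*(-6) = 5*6 - 36 = 30 - 36 = -6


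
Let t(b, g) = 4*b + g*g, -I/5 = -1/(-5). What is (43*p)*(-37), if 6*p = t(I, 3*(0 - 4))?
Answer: -111370/3 ≈ -37123.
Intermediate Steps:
I = -1 (I = -(-5)/(-5) = -(-5)*(-1)/5 = -5*1/5 = -1)
t(b, g) = g**2 + 4*b (t(b, g) = 4*b + g**2 = g**2 + 4*b)
p = 70/3 (p = ((3*(0 - 4))**2 + 4*(-1))/6 = ((3*(-4))**2 - 4)/6 = ((-12)**2 - 4)/6 = (144 - 4)/6 = (1/6)*140 = 70/3 ≈ 23.333)
(43*p)*(-37) = (43*(70/3))*(-37) = (3010/3)*(-37) = -111370/3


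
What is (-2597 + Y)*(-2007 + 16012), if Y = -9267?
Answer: -166155320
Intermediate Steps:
(-2597 + Y)*(-2007 + 16012) = (-2597 - 9267)*(-2007 + 16012) = -11864*14005 = -166155320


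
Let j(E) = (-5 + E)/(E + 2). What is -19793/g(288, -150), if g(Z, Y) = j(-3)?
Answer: -19793/8 ≈ -2474.1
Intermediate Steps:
j(E) = (-5 + E)/(2 + E)
g(Z, Y) = 8 (g(Z, Y) = (-5 - 3)/(2 - 3) = -8/(-1) = -1*(-8) = 8)
-19793/g(288, -150) = -19793/8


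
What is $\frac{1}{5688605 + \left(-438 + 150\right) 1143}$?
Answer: $\frac{1}{5359421} \approx 1.8659 \cdot 10^{-7}$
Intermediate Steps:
$\frac{1}{5688605 + \left(-438 + 150\right) 1143} = \frac{1}{5688605 - 329184} = \frac{1}{5359421}$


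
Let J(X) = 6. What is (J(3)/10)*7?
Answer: 21/5 ≈ 4.2000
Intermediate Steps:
(J(3)/10)*7 = (6/10)*7 = ((1/10)*6)*7 = (3/5)*7 = 21/5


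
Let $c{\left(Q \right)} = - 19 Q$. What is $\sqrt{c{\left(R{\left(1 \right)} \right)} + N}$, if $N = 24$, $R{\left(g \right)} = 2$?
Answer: $i \sqrt{14} \approx 3.7417 i$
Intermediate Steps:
$\sqrt{c{\left(R{\left(1 \right)} \right)} + N} = \sqrt{\left(-19\right) 2 + 24} = \sqrt{-38 + 24} = \sqrt{-14} = i \sqrt{14}$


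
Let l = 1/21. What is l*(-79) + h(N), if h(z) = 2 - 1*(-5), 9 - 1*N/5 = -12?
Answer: 68/21 ≈ 3.2381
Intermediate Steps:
l = 1/21 ≈ 0.047619
N = 105 (N = 45 - 5*(-12) = 45 + 60 = 105)
h(z) = 7 (h(z) = 2 + 5 = 7)
l*(-79) + h(N) = (1/21)*(-79) + 7 = -79/21 + 7 = 68/21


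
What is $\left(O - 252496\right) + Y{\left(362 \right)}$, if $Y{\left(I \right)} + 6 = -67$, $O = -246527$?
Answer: $-499096$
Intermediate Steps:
$Y{\left(I \right)} = -73$ ($Y{\left(I \right)} = -6 - 67 = -73$)
$\left(O - 252496\right) + Y{\left(362 \right)} = \left(-246527 - 252496\right) - 73 = -499023 - 73 = -499096$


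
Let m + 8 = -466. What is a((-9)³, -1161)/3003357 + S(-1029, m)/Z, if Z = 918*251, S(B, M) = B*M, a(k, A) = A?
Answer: 27122367556/12815324319 ≈ 2.1164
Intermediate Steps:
m = -474 (m = -8 - 466 = -474)
Z = 230418
a((-9)³, -1161)/3003357 + S(-1029, m)/Z = -1161/3003357 - 1029*(-474)/230418 = -1161*1/3003357 + 487746*(1/230418) = -387/1001119 + 27097/12801 = 27122367556/12815324319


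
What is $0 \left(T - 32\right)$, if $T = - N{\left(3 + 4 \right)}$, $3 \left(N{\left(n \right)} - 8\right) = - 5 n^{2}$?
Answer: $0$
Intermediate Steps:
$N{\left(n \right)} = 8 - \frac{5 n^{2}}{3}$ ($N{\left(n \right)} = 8 + \frac{\left(-5\right) n^{2}}{3} = 8 - \frac{5 n^{2}}{3}$)
$T = \frac{221}{3}$ ($T = - (8 - \frac{5 \left(3 + 4\right)^{2}}{3}) = - (8 - \frac{5 \cdot 7^{2}}{3}) = - (8 - \frac{245}{3}) = \left(-1\right) \left(- \frac{221}{3}\right) = \frac{221}{3} \approx 73.667$)
$0 \left(T - 32\right) = 0 \left(\frac{221}{3} - 32\right) = 0 \cdot \frac{125}{3} = 0$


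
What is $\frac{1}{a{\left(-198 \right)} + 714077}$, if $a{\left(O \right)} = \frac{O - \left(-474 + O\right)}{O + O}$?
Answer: $\frac{66}{47129003} \approx 1.4004 \cdot 10^{-6}$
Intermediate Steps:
$a{\left(O \right)} = \frac{237}{O}$ ($a{\left(O \right)} = \frac{474}{2 O} = 474 \frac{1}{2 O} = \frac{237}{O}$)
$\frac{1}{a{\left(-198 \right)} + 714077} = \frac{1}{\frac{237}{-198} + 714077} = \frac{1}{237 \left(- \frac{1}{198}\right) + 714077} = \frac{1}{- \frac{79}{66} + 714077} = \frac{1}{\frac{47129003}{66}} = \frac{66}{47129003}$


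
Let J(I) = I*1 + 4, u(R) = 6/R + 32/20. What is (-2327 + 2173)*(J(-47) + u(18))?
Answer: 94864/15 ≈ 6324.3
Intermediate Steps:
u(R) = 8/5 + 6/R (u(R) = 6/R + 32*(1/20) = 6/R + 8/5 = 8/5 + 6/R)
J(I) = 4 + I (J(I) = I + 4 = 4 + I)
(-2327 + 2173)*(J(-47) + u(18)) = (-2327 + 2173)*((4 - 47) + (8/5 + 6/18)) = -154*(-43 + (8/5 + 6*(1/18))) = -154*(-43 + (8/5 + ⅓)) = -154*(-43 + 29/15) = -154*(-616/15) = 94864/15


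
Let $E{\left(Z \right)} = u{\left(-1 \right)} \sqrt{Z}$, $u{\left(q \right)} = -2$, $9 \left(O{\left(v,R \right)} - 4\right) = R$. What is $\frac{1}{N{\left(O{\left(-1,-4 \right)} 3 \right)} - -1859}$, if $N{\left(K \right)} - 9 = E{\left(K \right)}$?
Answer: $\frac{1401}{2617036} + \frac{\sqrt{6}}{1308518} \approx 0.00053721$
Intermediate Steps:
$O{\left(v,R \right)} = 4 + \frac{R}{9}$
$E{\left(Z \right)} = - 2 \sqrt{Z}$
$N{\left(K \right)} = 9 - 2 \sqrt{K}$
$\frac{1}{N{\left(O{\left(-1,-4 \right)} 3 \right)} - -1859} = \frac{1}{\left(9 - 2 \sqrt{\left(4 + \frac{1}{9} \left(-4\right)\right) 3}\right) - -1859} = \frac{1}{\left(9 - 2 \sqrt{\left(4 - \frac{4}{9}\right) 3}\right) + 1859} = \frac{1}{\left(9 - 2 \sqrt{\frac{32}{9} \cdot 3}\right) + 1859} = \frac{1}{\left(9 - 2 \sqrt{\frac{32}{3}}\right) + 1859} = \frac{1}{\left(9 - 2 \frac{4 \sqrt{6}}{3}\right) + 1859} = \frac{1}{\left(9 - \frac{8 \sqrt{6}}{3}\right) + 1859} = \frac{1}{1868 - \frac{8 \sqrt{6}}{3}}$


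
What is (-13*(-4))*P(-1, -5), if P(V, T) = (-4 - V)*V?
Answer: 156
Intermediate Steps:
P(V, T) = V*(-4 - V)
(-13*(-4))*P(-1, -5) = (-13*(-4))*(-1*(-1)*(4 - 1)) = 52*(-1*(-1)*3) = 52*3 = 156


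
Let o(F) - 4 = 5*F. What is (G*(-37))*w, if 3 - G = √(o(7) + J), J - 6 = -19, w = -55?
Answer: 6105 - 2035*√26 ≈ -4271.5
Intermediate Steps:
o(F) = 4 + 5*F
J = -13 (J = 6 - 19 = -13)
G = 3 - √26 (G = 3 - √((4 + 5*7) - 13) = 3 - √((4 + 35) - 13) = 3 - √(39 - 13) = 3 - √26 ≈ -2.0990)
(G*(-37))*w = ((3 - √26)*(-37))*(-55) = (-111 + 37*√26)*(-55) = 6105 - 2035*√26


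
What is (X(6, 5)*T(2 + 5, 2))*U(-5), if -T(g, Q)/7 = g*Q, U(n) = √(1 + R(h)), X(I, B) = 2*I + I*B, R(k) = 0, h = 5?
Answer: -4116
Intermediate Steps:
X(I, B) = 2*I + B*I
U(n) = 1 (U(n) = √(1 + 0) = √1 = 1)
T(g, Q) = -7*Q*g (T(g, Q) = -7*g*Q = -7*Q*g)
(X(6, 5)*T(2 + 5, 2))*U(-5) = ((6*(2 + 5))*(-7*2*(2 + 5)))*1 = ((6*7)*(-7*2*7))*1 = (42*(-98))*1 = -4116*1 = -4116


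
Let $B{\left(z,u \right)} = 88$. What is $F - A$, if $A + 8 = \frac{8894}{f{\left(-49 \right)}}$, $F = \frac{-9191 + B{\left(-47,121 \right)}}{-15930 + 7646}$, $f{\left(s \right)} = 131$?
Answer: $- \frac{63803771}{1085204} \approx -58.794$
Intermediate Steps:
$F = \frac{9103}{8284}$ ($F = \frac{-9191 + 88}{-15930 + 7646} = - \frac{9103}{-8284} = \left(-9103\right) \left(- \frac{1}{8284}\right) = \frac{9103}{8284} \approx 1.0989$)
$A = \frac{7846}{131}$ ($A = -8 + \frac{8894}{131} = \frac{7846}{131} \approx 59.893$)
$F - A = \frac{9103}{8284} - \frac{7846}{131} = - \frac{63803771}{1085204}$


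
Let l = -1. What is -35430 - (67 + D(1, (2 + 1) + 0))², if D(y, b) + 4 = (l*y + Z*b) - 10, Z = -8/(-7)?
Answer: -1886614/49 ≈ -38502.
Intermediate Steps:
Z = 8/7 (Z = -8*(-⅐) = 8/7 ≈ 1.1429)
D(y, b) = -14 - y + 8*b/7 (D(y, b) = -4 + ((-y + 8*b/7) - 10) = -4 + (-10 - y + 8*b/7) = -14 - y + 8*b/7)
-35430 - (67 + D(1, (2 + 1) + 0))² = -35430 - (67 + (-14 - 1*1 + 8*((2 + 1) + 0)/7))² = -35430 - (67 + (-14 - 1 + 8*(3 + 0)/7))² = -35430 - (67 + (-14 - 1 + (8/7)*3))² = -35430 - (67 + (-14 - 1 + 24/7))² = -35430 - (67 - 81/7)² = -35430 - (388/7)² = -35430 - 1*150544/49 = -35430 - 150544/49 = -1886614/49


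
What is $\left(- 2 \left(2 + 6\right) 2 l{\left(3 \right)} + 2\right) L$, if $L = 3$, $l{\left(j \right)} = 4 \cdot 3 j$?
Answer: $-3450$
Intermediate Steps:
$l{\left(j \right)} = 12 j$
$\left(- 2 \left(2 + 6\right) 2 l{\left(3 \right)} + 2\right) L = \left(- 2 \left(2 + 6\right) 2 \cdot 12 \cdot 3 + 2\right) 3 = \left(- 2 \cdot 8 \cdot 2 \cdot 36 + 2\right) 3 = \left(- 2 \cdot 16 \cdot 36 + 2\right) 3 = \left(\left(-2\right) 576 + 2\right) 3 = \left(-1152 + 2\right) 3 = \left(-1150\right) 3 = -3450$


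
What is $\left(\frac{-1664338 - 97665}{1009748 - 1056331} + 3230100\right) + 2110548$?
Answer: $\frac{248785167787}{46583} \approx 5.3407 \cdot 10^{6}$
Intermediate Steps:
$\left(\frac{-1664338 - 97665}{1009748 - 1056331} + 3230100\right) + 2110548 = \left(- \frac{1762003}{-46583} + 3230100\right) + 2110548 = \left(\left(-1762003\right) \left(- \frac{1}{46583}\right) + 3230100\right) + 2110548 = \left(\frac{1762003}{46583} + 3230100\right) + 2110548 = \frac{150469510303}{46583} + 2110548 = \frac{248785167787}{46583}$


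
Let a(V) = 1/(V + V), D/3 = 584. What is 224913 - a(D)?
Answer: 788095151/3504 ≈ 2.2491e+5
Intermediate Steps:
D = 1752 (D = 3*584 = 1752)
a(V) = 1/(2*V)
224913 - a(D) = 224913 - 1/(2*1752) = 224913 - 1*1/3504 = 224913 - 1/3504 = 788095151/3504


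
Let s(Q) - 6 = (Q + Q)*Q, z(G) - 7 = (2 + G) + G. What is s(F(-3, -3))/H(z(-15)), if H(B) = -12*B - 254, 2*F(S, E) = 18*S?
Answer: -732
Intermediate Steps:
z(G) = 9 + 2*G (z(G) = 7 + ((2 + G) + G) = 7 + (2 + 2*G) = 9 + 2*G)
F(S, E) = 9*S (F(S, E) = (18*S)/2 = 9*S)
s(Q) = 6 + 2*Q² (s(Q) = 6 + (Q + Q)*Q = 6 + (2*Q)*Q = 6 + 2*Q²)
H(B) = -254 - 12*B
s(F(-3, -3))/H(z(-15)) = (6 + 2*(9*(-3))²)/(-254 - 12*(9 + 2*(-15))) = (6 + 2*(-27)²)/(-254 - 12*(9 - 30)) = (6 + 2*729)/(-254 - 12*(-21)) = (6 + 1458)/(-254 + 252) = 1464/(-2) = 1464*(-½) = -732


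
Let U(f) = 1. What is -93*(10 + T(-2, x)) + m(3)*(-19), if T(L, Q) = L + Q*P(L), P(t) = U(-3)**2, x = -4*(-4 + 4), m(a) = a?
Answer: -801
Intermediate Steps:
x = 0 (x = -4*0 = 0)
P(t) = 1 (P(t) = 1**2 = 1)
T(L, Q) = L + Q (T(L, Q) = L + Q*1 = L + Q)
-93*(10 + T(-2, x)) + m(3)*(-19) = -93*(10 + (-2 + 0)) + 3*(-19) = -93*(10 - 2) - 57 = -93*8 - 57 = -744 - 57 = -801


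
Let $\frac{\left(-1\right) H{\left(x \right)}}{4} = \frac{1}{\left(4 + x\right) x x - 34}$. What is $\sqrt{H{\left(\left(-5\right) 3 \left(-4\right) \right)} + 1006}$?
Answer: $\frac{4 \sqrt{834170374973}}{115183} \approx 31.717$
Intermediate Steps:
$H{\left(x \right)} = - \frac{4}{-34 + x^{2} \left(4 + x\right)}$ ($H{\left(x \right)} = - \frac{4}{\left(4 + x\right) x x - 34} = - \frac{4}{\left(4 + x\right) x^{2} - 34} = - \frac{4}{x^{2} \left(4 + x\right) - 34} = - \frac{4}{-34 + x^{2} \left(4 + x\right)}$)
$\sqrt{H{\left(\left(-5\right) 3 \left(-4\right) \right)} + 1006} = \sqrt{- \frac{4}{-34 + \left(\left(-5\right) 3 \left(-4\right)\right)^{3} + 4 \left(\left(-5\right) 3 \left(-4\right)\right)^{2}} + 1006} = \sqrt{- \frac{4}{-34 + \left(\left(-15\right) \left(-4\right)\right)^{3} + 4 \left(\left(-15\right) \left(-4\right)\right)^{2}} + 1006} = \sqrt{- \frac{4}{-34 + 60^{3} + 4 \cdot 60^{2}} + 1006} = \sqrt{- \frac{4}{-34 + 216000 + 4 \cdot 3600} + 1006} = \sqrt{- \frac{4}{-34 + 216000 + 14400} + 1006} = \sqrt{- \frac{4}{230366} + 1006} = \sqrt{\left(-4\right) \frac{1}{230366} + 1006} = \sqrt{- \frac{2}{115183} + 1006} = \sqrt{\frac{115874096}{115183}} = \frac{4 \sqrt{834170374973}}{115183}$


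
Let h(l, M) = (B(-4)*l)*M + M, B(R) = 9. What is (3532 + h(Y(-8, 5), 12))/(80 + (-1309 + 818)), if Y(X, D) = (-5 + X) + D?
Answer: -2680/411 ≈ -6.5207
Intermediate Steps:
Y(X, D) = -5 + D + X
h(l, M) = M + 9*M*l (h(l, M) = (9*l)*M + M = 9*M*l + M = M + 9*M*l)
(3532 + h(Y(-8, 5), 12))/(80 + (-1309 + 818)) = (3532 + 12*(1 + 9*(-5 + 5 - 8)))/(80 + (-1309 + 818)) = (3532 + 12*(1 + 9*(-8)))/(80 - 491) = (3532 + 12*(1 - 72))/(-411) = (3532 + 12*(-71))*(-1/411) = (3532 - 852)*(-1/411) = 2680*(-1/411) = -2680/411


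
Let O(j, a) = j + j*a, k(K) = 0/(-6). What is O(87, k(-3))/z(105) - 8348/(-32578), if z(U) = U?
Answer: 88353/81445 ≈ 1.0848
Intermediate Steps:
k(K) = 0 (k(K) = 0*(-⅙) = 0)
O(j, a) = j + a*j
O(87, k(-3))/z(105) - 8348/(-32578) = (87*(1 + 0))/105 - 8348/(-32578) = (87*1)*(1/105) - 8348*(-1/32578) = 87*(1/105) + 4174/16289 = 29/35 + 4174/16289 = 88353/81445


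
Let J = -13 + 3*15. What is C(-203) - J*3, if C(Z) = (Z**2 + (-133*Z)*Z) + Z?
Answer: -5439887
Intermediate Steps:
C(Z) = Z - 132*Z**2 (C(Z) = (Z**2 - 133*Z**2) + Z = -132*Z**2 + Z = Z - 132*Z**2)
J = 32 (J = -13 + 45 = 32)
C(-203) - J*3 = -203*(1 - 132*(-203)) - 32*3 = -203*(1 + 26796) - 1*96 = -203*26797 - 96 = -5439791 - 96 = -5439887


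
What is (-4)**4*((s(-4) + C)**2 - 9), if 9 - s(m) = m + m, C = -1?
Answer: 63232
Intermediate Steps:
s(m) = 9 - 2*m (s(m) = 9 - (m + m) = 9 - 2*m)
(-4)**4*((s(-4) + C)**2 - 9) = (-4)**4*(((9 - 2*(-4)) - 1)**2 - 9) = 256*(((9 + 8) - 1)**2 - 9) = 256*((17 - 1)**2 - 9) = 256*(16**2 - 9) = 256*(256 - 9) = 256*247 = 63232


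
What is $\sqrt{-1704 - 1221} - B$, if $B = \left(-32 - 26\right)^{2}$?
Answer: $-3364 + 15 i \sqrt{13} \approx -3364.0 + 54.083 i$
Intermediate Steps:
$B = 3364$ ($B = \left(-58\right)^{2} = 3364$)
$\sqrt{-1704 - 1221} - B = \sqrt{-1704 - 1221} - 3364 = \sqrt{-2925} - 3364 = 15 i \sqrt{13} - 3364 = -3364 + 15 i \sqrt{13}$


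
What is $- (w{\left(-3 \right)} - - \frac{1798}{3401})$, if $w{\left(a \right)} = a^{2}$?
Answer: $- \frac{32407}{3401} \approx -9.5287$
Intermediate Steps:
$- (w{\left(-3 \right)} - - \frac{1798}{3401}) = - (\left(-3\right)^{2} - - \frac{1798}{3401}) = - (9 - \left(-1798\right) \frac{1}{3401}) = - (9 - - \frac{1798}{3401}) = - (9 + \frac{1798}{3401}) = \left(-1\right) \frac{32407}{3401} = - \frac{32407}{3401}$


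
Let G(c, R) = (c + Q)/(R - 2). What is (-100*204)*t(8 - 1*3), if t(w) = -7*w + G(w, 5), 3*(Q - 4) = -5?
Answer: 1992400/3 ≈ 6.6413e+5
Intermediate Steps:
Q = 7/3 (Q = 4 + (⅓)*(-5) = 4 - 5/3 = 7/3 ≈ 2.3333)
G(c, R) = (7/3 + c)/(-2 + R) (G(c, R) = (c + 7/3)/(R - 2) = (7/3 + c)/(-2 + R))
t(w) = 7/9 - 20*w/3 (t(w) = -7*w + (7/3 + w)/(-2 + 5) = -7*w + (7/3 + w)/3 = -7*w + (7/9 + w/3) = 7/9 - 20*w/3)
(-100*204)*t(8 - 1*3) = (-100*204)*(7/9 - 20*(8 - 1*3)/3) = -20400*(7/9 - 20*(8 - 3)/3) = -20400*(7/9 - 20/3*5) = -20400*(7/9 - 100/3) = -20400*(-293/9) = 1992400/3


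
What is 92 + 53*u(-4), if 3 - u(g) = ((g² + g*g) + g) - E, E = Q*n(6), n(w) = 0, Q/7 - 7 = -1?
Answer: -1233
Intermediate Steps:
Q = 42 (Q = 49 + 7*(-1) = 49 - 7 = 42)
E = 0 (E = 42*0 = 0)
u(g) = 3 - g - 2*g² (u(g) = 3 - (((g² + g*g) + g) - 1*0) = 3 - (((g² + g²) + g) + 0) = 3 - ((2*g² + g) + 0) = 3 - ((g + 2*g²) + 0) = 3 - (g + 2*g²) = 3 + (-g - 2*g²) = 3 - g - 2*g²)
92 + 53*u(-4) = 92 + 53*(3 - 1*(-4) - 2*(-4)²) = 92 + 53*(3 + 4 - 2*16) = 92 + 53*(3 + 4 - 32) = 92 + 53*(-25) = 92 - 1325 = -1233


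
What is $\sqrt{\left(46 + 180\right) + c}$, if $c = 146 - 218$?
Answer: $\sqrt{154} \approx 12.41$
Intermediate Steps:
$c = -72$
$\sqrt{\left(46 + 180\right) + c} = \sqrt{\left(46 + 180\right) - 72} = \sqrt{226 - 72} = \sqrt{154}$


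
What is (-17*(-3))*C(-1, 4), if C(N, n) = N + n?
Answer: 153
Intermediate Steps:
(-17*(-3))*C(-1, 4) = (-17*(-3))*(-1 + 4) = 51*3 = 153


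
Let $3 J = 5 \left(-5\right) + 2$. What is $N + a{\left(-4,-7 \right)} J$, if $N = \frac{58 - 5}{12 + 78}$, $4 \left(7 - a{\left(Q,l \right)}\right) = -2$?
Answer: $- \frac{2561}{45} \approx -56.911$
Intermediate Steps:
$a{\left(Q,l \right)} = \frac{15}{2}$ ($a{\left(Q,l \right)} = 7 - - \frac{1}{2} = 7 + \frac{1}{2} = \frac{15}{2}$)
$N = \frac{53}{90} \approx 0.58889$
$J = - \frac{23}{3}$ ($J = \frac{5 \left(-5\right) + 2}{3} = \frac{-25 + 2}{3} = \frac{1}{3} \left(-23\right) = - \frac{23}{3} \approx -7.6667$)
$N + a{\left(-4,-7 \right)} J = \frac{53}{90} + \frac{15}{2} \left(- \frac{23}{3}\right) = \frac{53}{90} - \frac{115}{2} = - \frac{2561}{45}$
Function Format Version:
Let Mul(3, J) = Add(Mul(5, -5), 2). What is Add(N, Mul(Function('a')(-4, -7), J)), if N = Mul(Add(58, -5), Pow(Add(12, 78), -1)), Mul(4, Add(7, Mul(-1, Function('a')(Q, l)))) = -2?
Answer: Rational(-2561, 45) ≈ -56.911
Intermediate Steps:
Function('a')(Q, l) = Rational(15, 2) (Function('a')(Q, l) = Add(7, Mul(Rational(-1, 4), -2)) = Add(7, Rational(1, 2)) = Rational(15, 2))
N = Rational(53, 90) (N = Mul(53, Pow(90, -1)) = Mul(53, Rational(1, 90)) = Rational(53, 90) ≈ 0.58889)
J = Rational(-23, 3) (J = Mul(Rational(1, 3), Add(Mul(5, -5), 2)) = Mul(Rational(1, 3), Add(-25, 2)) = Mul(Rational(1, 3), -23) = Rational(-23, 3) ≈ -7.6667)
Add(N, Mul(Function('a')(-4, -7), J)) = Add(Rational(53, 90), Mul(Rational(15, 2), Rational(-23, 3))) = Add(Rational(53, 90), Rational(-115, 2)) = Rational(-2561, 45)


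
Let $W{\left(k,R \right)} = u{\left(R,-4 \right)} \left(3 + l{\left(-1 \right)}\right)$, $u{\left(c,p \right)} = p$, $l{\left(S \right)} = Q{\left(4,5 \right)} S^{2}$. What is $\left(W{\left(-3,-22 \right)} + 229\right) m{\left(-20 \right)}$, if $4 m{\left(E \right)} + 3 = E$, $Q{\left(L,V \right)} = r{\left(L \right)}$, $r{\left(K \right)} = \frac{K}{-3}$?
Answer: $- \frac{15341}{12} \approx -1278.4$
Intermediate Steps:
$r{\left(K \right)} = - \frac{K}{3}$ ($r{\left(K \right)} = K \left(- \frac{1}{3}\right) = - \frac{K}{3}$)
$Q{\left(L,V \right)} = - \frac{L}{3}$
$m{\left(E \right)} = - \frac{3}{4} + \frac{E}{4}$
$l{\left(S \right)} = - \frac{4 S^{2}}{3}$ ($l{\left(S \right)} = \left(- \frac{1}{3}\right) 4 S^{2} = - \frac{4 S^{2}}{3}$)
$W{\left(k,R \right)} = - \frac{20}{3}$ ($W{\left(k,R \right)} = - 4 \left(3 - \frac{4 \left(-1\right)^{2}}{3}\right) = - 4 \left(3 - \frac{4}{3}\right) = \left(-4\right) \frac{5}{3} = - \frac{20}{3}$)
$\left(W{\left(-3,-22 \right)} + 229\right) m{\left(-20 \right)} = \left(- \frac{20}{3} + 229\right) \left(- \frac{3}{4} + \frac{1}{4} \left(-20\right)\right) = \frac{667 \left(- \frac{3}{4} - 5\right)}{3} = \frac{667}{3} \left(- \frac{23}{4}\right) = - \frac{15341}{12}$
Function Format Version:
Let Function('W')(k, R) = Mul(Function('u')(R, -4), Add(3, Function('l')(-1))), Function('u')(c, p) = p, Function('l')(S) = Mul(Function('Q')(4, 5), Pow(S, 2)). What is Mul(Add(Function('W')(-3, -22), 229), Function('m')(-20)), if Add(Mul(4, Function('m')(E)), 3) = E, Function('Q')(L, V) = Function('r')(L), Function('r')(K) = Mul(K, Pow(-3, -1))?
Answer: Rational(-15341, 12) ≈ -1278.4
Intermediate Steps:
Function('r')(K) = Mul(Rational(-1, 3), K) (Function('r')(K) = Mul(K, Rational(-1, 3)) = Mul(Rational(-1, 3), K))
Function('Q')(L, V) = Mul(Rational(-1, 3), L)
Function('m')(E) = Add(Rational(-3, 4), Mul(Rational(1, 4), E))
Function('l')(S) = Mul(Rational(-4, 3), Pow(S, 2)) (Function('l')(S) = Mul(Mul(Rational(-1, 3), 4), Pow(S, 2)) = Mul(Rational(-4, 3), Pow(S, 2)))
Function('W')(k, R) = Rational(-20, 3) (Function('W')(k, R) = Mul(-4, Add(3, Mul(Rational(-4, 3), Pow(-1, 2)))) = Mul(-4, Add(3, Mul(Rational(-4, 3), 1))) = Mul(-4, Add(3, Rational(-4, 3))) = Mul(-4, Rational(5, 3)) = Rational(-20, 3))
Mul(Add(Function('W')(-3, -22), 229), Function('m')(-20)) = Mul(Add(Rational(-20, 3), 229), Add(Rational(-3, 4), Mul(Rational(1, 4), -20))) = Mul(Rational(667, 3), Add(Rational(-3, 4), -5)) = Mul(Rational(667, 3), Rational(-23, 4)) = Rational(-15341, 12)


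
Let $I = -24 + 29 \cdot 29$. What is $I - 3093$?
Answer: $-2276$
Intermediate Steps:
$I = 817$ ($I = -24 + 841 = 817$)
$I - 3093 = 817 - 3093 = -2276$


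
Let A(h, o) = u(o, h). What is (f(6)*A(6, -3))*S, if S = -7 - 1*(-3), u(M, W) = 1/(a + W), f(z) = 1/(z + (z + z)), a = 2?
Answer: -1/36 ≈ -0.027778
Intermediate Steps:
f(z) = 1/(3*z) (f(z) = 1/(z + 2*z) = 1/(3*z))
u(M, W) = 1/(2 + W)
A(h, o) = 1/(2 + h)
S = -4 (S = -7 + 3 = -4)
(f(6)*A(6, -3))*S = (((⅓)/6)/(2 + 6))*(-4) = (((⅓)*(⅙))/8)*(-4) = ((1/18)*(⅛))*(-4) = (1/144)*(-4) = -1/36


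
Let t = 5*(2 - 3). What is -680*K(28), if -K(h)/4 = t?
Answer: -13600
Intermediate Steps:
t = -5 (t = 5*(-1) = -5)
K(h) = 20 (K(h) = -4*(-5) = 20)
-680*K(28) = -680*20 = -13600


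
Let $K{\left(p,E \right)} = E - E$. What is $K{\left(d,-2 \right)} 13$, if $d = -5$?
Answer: $0$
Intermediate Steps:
$K{\left(p,E \right)} = 0$
$K{\left(d,-2 \right)} 13 = 0 \cdot 13 = 0$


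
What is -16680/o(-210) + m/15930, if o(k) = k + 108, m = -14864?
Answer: 22016356/135405 ≈ 162.60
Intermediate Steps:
o(k) = 108 + k
-16680/o(-210) + m/15930 = -16680/(108 - 210) - 14864/15930 = -16680/(-102) - 14864*1/15930 = -16680*(-1/102) - 7432/7965 = 2780/17 - 7432/7965 = 22016356/135405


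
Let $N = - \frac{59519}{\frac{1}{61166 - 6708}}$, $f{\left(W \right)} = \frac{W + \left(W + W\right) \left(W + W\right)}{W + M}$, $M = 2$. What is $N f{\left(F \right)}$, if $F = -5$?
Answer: $\frac{307922141690}{3} \approx 1.0264 \cdot 10^{11}$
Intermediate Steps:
$f{\left(W \right)} = \frac{W + 4 W^{2}}{2 + W}$ ($f{\left(W \right)} = \frac{W + \left(W + W\right) \left(W + W\right)}{W + 2} = \frac{W + 2 W 2 W}{2 + W} = \frac{W + 4 W^{2}}{2 + W}$)
$N = -3241285702$ ($N = - \frac{59519}{\frac{1}{54458}} = - 59519 \frac{1}{\frac{1}{54458}} = \left(-59519\right) 54458 = -3241285702$)
$N f{\left(F \right)} = - 3241285702 \left(- \frac{5 \left(1 + 4 \left(-5\right)\right)}{2 - 5}\right) = - 3241285702 \left(- \frac{5 \left(1 - 20\right)}{-3}\right) = - 3241285702 \left(\left(-5\right) \left(- \frac{1}{3}\right) \left(-19\right)\right) = \left(-3241285702\right) \left(- \frac{95}{3}\right) = \frac{307922141690}{3}$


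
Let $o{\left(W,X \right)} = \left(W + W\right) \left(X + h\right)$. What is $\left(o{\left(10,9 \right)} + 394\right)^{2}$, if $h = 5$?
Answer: $454276$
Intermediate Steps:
$o{\left(W,X \right)} = 2 W \left(5 + X\right)$ ($o{\left(W,X \right)} = \left(W + W\right) \left(X + 5\right) = 2 W \left(5 + X\right)$)
$\left(o{\left(10,9 \right)} + 394\right)^{2} = \left(2 \cdot 10 \left(5 + 9\right) + 394\right)^{2} = \left(2 \cdot 10 \cdot 14 + 394\right)^{2} = \left(280 + 394\right)^{2} = 674^{2} = 454276$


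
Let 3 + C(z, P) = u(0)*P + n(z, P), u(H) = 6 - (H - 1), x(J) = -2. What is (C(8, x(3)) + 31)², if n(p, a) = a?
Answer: 144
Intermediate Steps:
u(H) = 7 - H (u(H) = 6 - (-1 + H) = 6 + (1 - H) = 7 - H)
C(z, P) = -3 + 8*P (C(z, P) = -3 + ((7 - 1*0)*P + P) = -3 + ((7 + 0)*P + P) = -3 + (7*P + P) = -3 + 8*P)
(C(8, x(3)) + 31)² = ((-3 + 8*(-2)) + 31)² = ((-3 - 16) + 31)² = (-19 + 31)² = 12² = 144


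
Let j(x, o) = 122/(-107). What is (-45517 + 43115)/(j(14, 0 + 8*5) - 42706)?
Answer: 128507/2284832 ≈ 0.056244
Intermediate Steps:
j(x, o) = -122/107 (j(x, o) = 122*(-1/107) = -122/107)
(-45517 + 43115)/(j(14, 0 + 8*5) - 42706) = (-45517 + 43115)/(-122/107 - 42706) = -2402/(-4569664/107) = -2402*(-107/4569664) = 128507/2284832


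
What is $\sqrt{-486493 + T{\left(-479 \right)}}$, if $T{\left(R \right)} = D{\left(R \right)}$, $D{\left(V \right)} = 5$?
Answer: $2 i \sqrt{121622} \approx 697.49 i$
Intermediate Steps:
$T{\left(R \right)} = 5$
$\sqrt{-486493 + T{\left(-479 \right)}} = \sqrt{-486493 + 5} = \sqrt{-486488} = 2 i \sqrt{121622}$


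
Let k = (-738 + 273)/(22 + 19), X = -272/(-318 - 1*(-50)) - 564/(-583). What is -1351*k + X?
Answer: 24541880827/1601501 ≈ 15324.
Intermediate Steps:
X = 77432/39061 (X = -272/(-318 + 50) - 564*(-1/583) = -272/(-268) + 564/583 = -272*(-1/268) + 564/583 = 68/67 + 564/583 = 77432/39061 ≈ 1.9823)
k = -465/41 ≈ -11.341
-1351*k + X = -1351*(-465/41) + 77432/39061 = 628215/41 + 77432/39061 = 24541880827/1601501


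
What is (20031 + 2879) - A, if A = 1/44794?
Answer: 1026230539/44794 ≈ 22910.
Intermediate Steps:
A = 1/44794 ≈ 2.2324e-5
(20031 + 2879) - A = (20031 + 2879) - 1*1/44794 = 22910 - 1/44794 = 1026230539/44794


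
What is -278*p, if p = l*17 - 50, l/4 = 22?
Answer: -401988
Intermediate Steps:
l = 88 (l = 4*22 = 88)
p = 1446 (p = 88*17 - 50 = 1496 - 50 = 1446)
-278*p = -278*1446 = -401988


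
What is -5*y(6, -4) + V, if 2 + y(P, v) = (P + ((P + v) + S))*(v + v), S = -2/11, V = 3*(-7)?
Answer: 3319/11 ≈ 301.73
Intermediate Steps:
V = -21
S = -2/11 (S = -2*1/11 = -2/11 ≈ -0.18182)
y(P, v) = -2 + 2*v*(-2/11 + v + 2*P) (y(P, v) = -2 + (P + ((P + v) - 2/11))*(v + v) = -2 + (P + (-2/11 + P + v))*(2*v) = -2 + (-2/11 + v + 2*P)*(2*v) = -2 + 2*v*(-2/11 + v + 2*P))
-5*y(6, -4) + V = -5*(-2 + 2*(-4)**2 - 4/11*(-4) + 4*6*(-4)) - 21 = -5*(-2 + 2*16 + 16/11 - 96) - 21 = -5*(-2 + 32 + 16/11 - 96) - 21 = -5*(-710/11) - 21 = 3550/11 - 21 = 3319/11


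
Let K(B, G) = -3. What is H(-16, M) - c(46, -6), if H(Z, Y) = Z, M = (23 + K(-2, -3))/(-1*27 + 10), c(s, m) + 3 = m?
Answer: -7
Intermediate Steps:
c(s, m) = -3 + m
M = -20/17 (M = (23 - 3)/(-1*27 + 10) = 20/(-27 + 10) = 20/(-17) = 20*(-1/17) = -20/17 ≈ -1.1765)
H(-16, M) - c(46, -6) = -16 - (-3 - 6) = -16 - 1*(-9) = -16 + 9 = -7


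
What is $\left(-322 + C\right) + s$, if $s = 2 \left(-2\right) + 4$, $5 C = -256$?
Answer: $- \frac{1866}{5} \approx -373.2$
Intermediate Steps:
$C = - \frac{256}{5}$ ($C = \frac{1}{5} \left(-256\right) = - \frac{256}{5} \approx -51.2$)
$s = 0$ ($s = -4 + 4 = 0$)
$\left(-322 + C\right) + s = \left(-322 - \frac{256}{5}\right) + 0 = - \frac{1866}{5} + 0 = - \frac{1866}{5}$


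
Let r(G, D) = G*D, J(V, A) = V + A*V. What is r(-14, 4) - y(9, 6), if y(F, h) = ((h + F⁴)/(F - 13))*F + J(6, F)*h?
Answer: 57439/4 ≈ 14360.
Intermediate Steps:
r(G, D) = D*G
y(F, h) = h*(6 + 6*F) + F*(h + F⁴)/(-13 + F) (y(F, h) = ((h + F⁴)/(F - 13))*F + (6*(1 + F))*h = ((h + F⁴)/(-13 + F))*F + (6 + 6*F)*h = ((h + F⁴)/(-13 + F))*F + h*(6 + 6*F) = F*(h + F⁴)/(-13 + F) + h*(6 + 6*F) = h*(6 + 6*F) + F*(h + F⁴)/(-13 + F))
r(-14, 4) - y(9, 6) = 4*(-14) - (9⁵ - 78*6 - 71*9*6 + 6*6*9²)/(-13 + 9) = -56 - (59049 - 468 - 3834 + 6*6*81)/(-4) = -56 - (-1)*(59049 - 468 - 3834 + 2916)/4 = -56 - (-1)*57663/4 = -56 - 1*(-57663/4) = -56 + 57663/4 = 57439/4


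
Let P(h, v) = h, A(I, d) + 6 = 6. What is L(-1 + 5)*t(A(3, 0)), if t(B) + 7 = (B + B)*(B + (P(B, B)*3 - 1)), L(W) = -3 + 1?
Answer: 14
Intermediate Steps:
A(I, d) = 0 (A(I, d) = -6 + 6 = 0)
L(W) = -2
t(B) = -7 + 2*B*(-1 + 4*B) (t(B) = -7 + (B + B)*(B + (B*3 - 1)) = -7 + (2*B)*(B + (3*B - 1)) = -7 + (2*B)*(B + (-1 + 3*B)) = -7 + (2*B)*(-1 + 4*B) = -7 + 2*B*(-1 + 4*B))
L(-1 + 5)*t(A(3, 0)) = -2*(-7 - 2*0 + 8*0²) = -2*(-7 + 0 + 8*0) = -2*(-7 + 0 + 0) = -2*(-7) = 14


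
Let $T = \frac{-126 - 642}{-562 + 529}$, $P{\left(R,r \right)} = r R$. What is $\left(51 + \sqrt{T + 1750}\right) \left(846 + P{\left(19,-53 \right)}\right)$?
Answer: $-8211 - \frac{161 \sqrt{214566}}{11} \approx -14991.0$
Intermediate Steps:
$P{\left(R,r \right)} = R r$
$T = \frac{256}{11}$ ($T = - \frac{768}{-33} = \left(-768\right) \left(- \frac{1}{33}\right) = \frac{256}{11} \approx 23.273$)
$\left(51 + \sqrt{T + 1750}\right) \left(846 + P{\left(19,-53 \right)}\right) = \left(51 + \sqrt{\frac{256}{11} + 1750}\right) \left(846 + 19 \left(-53\right)\right) = \left(51 + \sqrt{\frac{19506}{11}}\right) \left(846 - 1007\right) = \left(51 + \frac{\sqrt{214566}}{11}\right) \left(-161\right) = -8211 - \frac{161 \sqrt{214566}}{11}$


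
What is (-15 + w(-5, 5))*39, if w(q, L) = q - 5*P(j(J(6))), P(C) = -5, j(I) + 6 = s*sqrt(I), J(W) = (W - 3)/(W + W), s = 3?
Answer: 195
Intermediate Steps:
J(W) = (-3 + W)/(2*W) (J(W) = (-3 + W)/((2*W)) = (-3 + W)*(1/(2*W)) = (-3 + W)/(2*W))
j(I) = -6 + 3*sqrt(I)
w(q, L) = 25 + q (w(q, L) = q - 5*(-5) = q + 25 = 25 + q)
(-15 + w(-5, 5))*39 = (-15 + (25 - 5))*39 = (-15 + 20)*39 = 5*39 = 195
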